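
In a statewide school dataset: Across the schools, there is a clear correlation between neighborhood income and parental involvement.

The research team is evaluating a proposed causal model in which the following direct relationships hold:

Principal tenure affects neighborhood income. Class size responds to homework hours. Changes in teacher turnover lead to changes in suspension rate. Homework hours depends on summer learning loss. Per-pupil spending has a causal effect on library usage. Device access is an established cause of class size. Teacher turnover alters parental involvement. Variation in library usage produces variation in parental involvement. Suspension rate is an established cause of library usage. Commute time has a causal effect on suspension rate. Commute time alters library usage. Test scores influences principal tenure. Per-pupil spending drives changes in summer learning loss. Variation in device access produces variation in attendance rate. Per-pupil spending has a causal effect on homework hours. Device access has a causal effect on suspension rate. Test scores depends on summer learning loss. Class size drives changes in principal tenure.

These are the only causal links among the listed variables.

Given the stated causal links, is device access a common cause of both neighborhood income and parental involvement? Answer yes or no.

yes

Device access has a causal path to neighborhood income (device access → class size → principal tenure → neighborhood income) and to parental involvement (device access → suspension rate → library usage → parental involvement), so it is a common cause of both — a confounder.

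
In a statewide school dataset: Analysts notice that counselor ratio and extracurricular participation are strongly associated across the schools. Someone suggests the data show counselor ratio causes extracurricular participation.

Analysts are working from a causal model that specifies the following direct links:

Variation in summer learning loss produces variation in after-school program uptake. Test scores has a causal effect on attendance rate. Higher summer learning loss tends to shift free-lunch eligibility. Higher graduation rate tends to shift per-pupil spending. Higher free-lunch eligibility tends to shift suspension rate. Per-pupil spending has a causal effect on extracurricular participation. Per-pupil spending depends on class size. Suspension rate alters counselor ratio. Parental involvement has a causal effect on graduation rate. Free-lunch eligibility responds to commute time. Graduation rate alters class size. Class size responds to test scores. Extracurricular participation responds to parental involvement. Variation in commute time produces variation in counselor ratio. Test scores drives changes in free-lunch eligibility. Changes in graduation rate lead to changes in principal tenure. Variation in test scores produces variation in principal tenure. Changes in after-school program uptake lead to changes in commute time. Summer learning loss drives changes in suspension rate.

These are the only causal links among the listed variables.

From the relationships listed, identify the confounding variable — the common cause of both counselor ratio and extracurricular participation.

Test scores has a causal path to counselor ratio (test scores → free-lunch eligibility → suspension rate → counselor ratio) and a separate causal path to extracurricular participation (test scores → class size → per-pupil spending → extracurricular participation), so it is a common cause of both.
No stated relationship gives counselor ratio a causal route to extracurricular participation, so the correlation is explained by the shared upstream cause rather than a direct effect.

test scores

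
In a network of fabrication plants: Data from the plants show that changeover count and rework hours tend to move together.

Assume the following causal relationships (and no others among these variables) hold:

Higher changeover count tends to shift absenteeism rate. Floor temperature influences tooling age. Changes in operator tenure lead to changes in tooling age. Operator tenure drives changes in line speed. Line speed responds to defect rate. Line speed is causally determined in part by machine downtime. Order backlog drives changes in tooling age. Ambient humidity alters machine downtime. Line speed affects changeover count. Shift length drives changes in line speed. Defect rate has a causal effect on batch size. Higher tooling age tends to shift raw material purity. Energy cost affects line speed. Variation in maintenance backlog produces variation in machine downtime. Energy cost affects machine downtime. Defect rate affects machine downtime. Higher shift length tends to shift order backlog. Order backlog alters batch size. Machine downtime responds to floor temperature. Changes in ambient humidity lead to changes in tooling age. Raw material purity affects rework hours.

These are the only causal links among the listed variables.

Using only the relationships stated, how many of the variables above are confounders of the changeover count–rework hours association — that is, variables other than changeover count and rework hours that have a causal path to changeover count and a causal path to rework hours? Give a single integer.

4

The common causes are: ambient humidity (to changeover count via ambient humidity → machine downtime → line speed → changeover count; to rework hours via ambient humidity → tooling age → raw material purity → rework hours); floor temperature (to changeover count via floor temperature → machine downtime → line speed → changeover count; to rework hours via floor temperature → tooling age → raw material purity → rework hours); operator tenure (to changeover count via operator tenure → line speed → changeover count; to rework hours via operator tenure → tooling age → raw material purity → rework hours); shift length (to changeover count via shift length → line speed → changeover count; to rework hours via shift length → order backlog → tooling age → raw material purity → rework hours).
Every other variable lacks a causal path to at least one of changeover count and rework hours.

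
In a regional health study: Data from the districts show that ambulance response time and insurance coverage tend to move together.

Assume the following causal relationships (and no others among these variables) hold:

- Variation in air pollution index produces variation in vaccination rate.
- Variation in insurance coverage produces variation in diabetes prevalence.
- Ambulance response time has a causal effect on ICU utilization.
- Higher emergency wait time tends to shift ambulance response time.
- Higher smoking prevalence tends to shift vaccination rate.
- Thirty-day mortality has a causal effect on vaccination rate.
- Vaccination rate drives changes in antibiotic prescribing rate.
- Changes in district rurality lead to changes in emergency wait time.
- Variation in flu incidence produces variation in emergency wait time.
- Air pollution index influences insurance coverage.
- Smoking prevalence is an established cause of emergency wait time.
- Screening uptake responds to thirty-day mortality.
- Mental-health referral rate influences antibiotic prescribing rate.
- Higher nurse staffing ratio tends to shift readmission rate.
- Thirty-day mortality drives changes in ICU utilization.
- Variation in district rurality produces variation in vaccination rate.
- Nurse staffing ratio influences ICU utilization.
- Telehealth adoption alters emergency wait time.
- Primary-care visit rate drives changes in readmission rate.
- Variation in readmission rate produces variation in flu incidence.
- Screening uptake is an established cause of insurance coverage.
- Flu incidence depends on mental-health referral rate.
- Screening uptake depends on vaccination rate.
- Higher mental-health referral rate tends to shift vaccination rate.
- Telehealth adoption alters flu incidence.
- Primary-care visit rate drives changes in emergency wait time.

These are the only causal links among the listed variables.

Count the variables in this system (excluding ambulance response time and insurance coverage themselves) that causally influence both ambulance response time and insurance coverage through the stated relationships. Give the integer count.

The common causes are: district rurality (to ambulance response time via district rurality → emergency wait time → ambulance response time; to insurance coverage via district rurality → vaccination rate → screening uptake → insurance coverage); mental-health referral rate (to ambulance response time via mental-health referral rate → flu incidence → emergency wait time → ambulance response time; to insurance coverage via mental-health referral rate → vaccination rate → screening uptake → insurance coverage); smoking prevalence (to ambulance response time via smoking prevalence → emergency wait time → ambulance response time; to insurance coverage via smoking prevalence → vaccination rate → screening uptake → insurance coverage).
Every other variable lacks a causal path to at least one of ambulance response time and insurance coverage.

3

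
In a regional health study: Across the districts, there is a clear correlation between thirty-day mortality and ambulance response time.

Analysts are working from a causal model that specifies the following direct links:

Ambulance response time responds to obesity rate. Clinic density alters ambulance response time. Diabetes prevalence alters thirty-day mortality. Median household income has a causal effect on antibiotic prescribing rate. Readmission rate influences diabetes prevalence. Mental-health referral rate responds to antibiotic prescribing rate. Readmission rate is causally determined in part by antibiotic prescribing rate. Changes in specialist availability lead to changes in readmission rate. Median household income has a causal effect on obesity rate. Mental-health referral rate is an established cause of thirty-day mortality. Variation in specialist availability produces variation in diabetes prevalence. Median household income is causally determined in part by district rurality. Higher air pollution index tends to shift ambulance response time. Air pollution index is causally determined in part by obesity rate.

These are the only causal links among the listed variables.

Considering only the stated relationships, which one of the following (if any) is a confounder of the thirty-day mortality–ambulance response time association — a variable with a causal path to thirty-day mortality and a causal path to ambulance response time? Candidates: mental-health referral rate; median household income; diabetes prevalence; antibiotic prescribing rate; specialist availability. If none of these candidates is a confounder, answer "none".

median household income

Median household income causes thirty-day mortality (median household income → antibiotic prescribing rate → mental-health referral rate → thirty-day mortality) and also causes ambulance response time (median household income → obesity rate → ambulance response time); it is a common cause of both.
Each of the other candidates lacks a causal path to at least one of thirty-day mortality and ambulance response time, so they do not confound the relationship.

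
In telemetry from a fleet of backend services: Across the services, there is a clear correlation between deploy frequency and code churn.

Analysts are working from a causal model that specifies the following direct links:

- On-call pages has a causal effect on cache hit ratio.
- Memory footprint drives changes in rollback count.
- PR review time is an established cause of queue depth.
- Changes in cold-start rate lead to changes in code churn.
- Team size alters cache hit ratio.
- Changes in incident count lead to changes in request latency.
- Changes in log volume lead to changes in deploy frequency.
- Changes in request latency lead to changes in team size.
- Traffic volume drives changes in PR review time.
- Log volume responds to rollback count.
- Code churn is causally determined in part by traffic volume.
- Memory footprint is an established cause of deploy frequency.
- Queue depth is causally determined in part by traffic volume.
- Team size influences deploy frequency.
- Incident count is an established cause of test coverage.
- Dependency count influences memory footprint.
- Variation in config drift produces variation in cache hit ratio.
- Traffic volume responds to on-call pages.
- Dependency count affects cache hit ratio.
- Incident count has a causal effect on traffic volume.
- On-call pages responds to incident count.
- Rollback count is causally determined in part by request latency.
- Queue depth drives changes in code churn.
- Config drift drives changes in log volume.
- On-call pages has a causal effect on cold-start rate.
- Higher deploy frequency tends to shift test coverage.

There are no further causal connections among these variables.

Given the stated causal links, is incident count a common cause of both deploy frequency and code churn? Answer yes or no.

yes

Incident count has a causal path to deploy frequency (incident count → request latency → team size → deploy frequency) and to code churn (incident count → traffic volume → code churn), so it is a common cause of both — a confounder.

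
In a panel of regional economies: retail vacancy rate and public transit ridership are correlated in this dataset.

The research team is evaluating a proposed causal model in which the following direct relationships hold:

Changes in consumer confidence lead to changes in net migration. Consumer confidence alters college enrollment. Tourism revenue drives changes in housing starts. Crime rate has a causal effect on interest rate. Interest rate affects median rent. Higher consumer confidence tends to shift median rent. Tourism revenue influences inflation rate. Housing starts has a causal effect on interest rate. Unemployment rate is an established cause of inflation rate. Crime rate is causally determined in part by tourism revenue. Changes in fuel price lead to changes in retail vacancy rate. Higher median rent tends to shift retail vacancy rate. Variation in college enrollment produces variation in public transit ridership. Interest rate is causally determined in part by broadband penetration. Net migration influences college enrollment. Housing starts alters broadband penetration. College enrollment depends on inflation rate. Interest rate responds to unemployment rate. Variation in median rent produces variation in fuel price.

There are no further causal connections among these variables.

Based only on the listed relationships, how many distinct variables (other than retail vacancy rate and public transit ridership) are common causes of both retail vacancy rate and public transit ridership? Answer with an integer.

The common causes are: consumer confidence (to retail vacancy rate via consumer confidence → median rent → retail vacancy rate; to public transit ridership via consumer confidence → college enrollment → public transit ridership); tourism revenue (to retail vacancy rate via tourism revenue → crime rate → interest rate → median rent → retail vacancy rate; to public transit ridership via tourism revenue → inflation rate → college enrollment → public transit ridership); unemployment rate (to retail vacancy rate via unemployment rate → interest rate → median rent → retail vacancy rate; to public transit ridership via unemployment rate → inflation rate → college enrollment → public transit ridership).
Every other variable lacks a causal path to at least one of retail vacancy rate and public transit ridership.

3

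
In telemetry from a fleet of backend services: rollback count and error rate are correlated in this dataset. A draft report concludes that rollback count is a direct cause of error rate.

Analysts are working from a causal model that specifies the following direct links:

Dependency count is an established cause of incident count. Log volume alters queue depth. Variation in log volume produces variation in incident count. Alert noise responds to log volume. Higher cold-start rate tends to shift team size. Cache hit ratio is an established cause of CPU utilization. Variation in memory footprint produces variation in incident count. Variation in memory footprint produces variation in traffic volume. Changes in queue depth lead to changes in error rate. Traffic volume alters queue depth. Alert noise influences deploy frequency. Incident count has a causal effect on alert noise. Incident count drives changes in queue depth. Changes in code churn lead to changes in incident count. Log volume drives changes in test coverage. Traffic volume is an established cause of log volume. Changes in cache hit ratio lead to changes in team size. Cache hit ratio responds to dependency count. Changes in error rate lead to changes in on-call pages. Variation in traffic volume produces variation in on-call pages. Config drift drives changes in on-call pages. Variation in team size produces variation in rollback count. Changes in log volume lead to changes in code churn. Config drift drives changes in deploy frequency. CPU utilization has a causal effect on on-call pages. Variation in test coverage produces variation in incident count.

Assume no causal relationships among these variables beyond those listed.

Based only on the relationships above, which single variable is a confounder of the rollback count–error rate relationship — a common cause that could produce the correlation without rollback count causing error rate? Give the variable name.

dependency count

Dependency count has a causal path to rollback count (dependency count → cache hit ratio → team size → rollback count) and a separate causal path to error rate (dependency count → incident count → queue depth → error rate), so it is a common cause of both.
No stated relationship gives rollback count a causal route to error rate, so the correlation is explained by the shared upstream cause rather than a direct effect.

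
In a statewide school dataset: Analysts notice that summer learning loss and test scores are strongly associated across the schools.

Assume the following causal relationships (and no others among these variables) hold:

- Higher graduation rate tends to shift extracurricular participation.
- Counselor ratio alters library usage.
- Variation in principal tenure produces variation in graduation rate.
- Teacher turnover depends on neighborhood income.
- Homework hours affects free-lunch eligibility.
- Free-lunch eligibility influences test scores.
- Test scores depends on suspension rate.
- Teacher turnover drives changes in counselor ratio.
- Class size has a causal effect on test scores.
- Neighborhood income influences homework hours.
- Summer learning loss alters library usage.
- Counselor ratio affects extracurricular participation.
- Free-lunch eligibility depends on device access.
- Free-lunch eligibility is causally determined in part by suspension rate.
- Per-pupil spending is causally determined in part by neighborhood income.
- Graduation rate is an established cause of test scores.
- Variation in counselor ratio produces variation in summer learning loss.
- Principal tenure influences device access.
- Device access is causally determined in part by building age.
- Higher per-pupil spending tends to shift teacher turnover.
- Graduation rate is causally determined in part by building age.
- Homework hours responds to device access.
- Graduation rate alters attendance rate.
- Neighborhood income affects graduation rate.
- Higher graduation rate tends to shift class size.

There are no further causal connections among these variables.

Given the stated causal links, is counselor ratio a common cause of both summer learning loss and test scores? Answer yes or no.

no

Counselor ratio has no stated causal path to test scores. A confounder must cause both variables, so counselor ratio does not qualify.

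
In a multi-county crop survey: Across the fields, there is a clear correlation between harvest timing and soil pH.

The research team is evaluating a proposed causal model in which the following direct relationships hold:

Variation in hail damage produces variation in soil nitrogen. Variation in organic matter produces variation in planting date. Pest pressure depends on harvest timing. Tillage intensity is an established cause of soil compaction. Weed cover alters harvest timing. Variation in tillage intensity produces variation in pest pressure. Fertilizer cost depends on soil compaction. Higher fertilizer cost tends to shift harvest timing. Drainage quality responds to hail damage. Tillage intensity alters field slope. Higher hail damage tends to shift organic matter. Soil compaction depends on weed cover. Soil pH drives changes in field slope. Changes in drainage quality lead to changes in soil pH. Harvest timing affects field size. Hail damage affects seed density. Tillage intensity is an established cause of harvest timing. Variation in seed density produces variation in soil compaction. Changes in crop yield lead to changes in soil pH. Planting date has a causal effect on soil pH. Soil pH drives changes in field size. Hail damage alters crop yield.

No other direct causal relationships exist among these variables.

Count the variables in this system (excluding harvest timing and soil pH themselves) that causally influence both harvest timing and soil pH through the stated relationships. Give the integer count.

1

The common causes are: hail damage (to harvest timing via hail damage → seed density → soil compaction → fertilizer cost → harvest timing; to soil pH via hail damage → crop yield → soil pH).
Every other variable lacks a causal path to at least one of harvest timing and soil pH.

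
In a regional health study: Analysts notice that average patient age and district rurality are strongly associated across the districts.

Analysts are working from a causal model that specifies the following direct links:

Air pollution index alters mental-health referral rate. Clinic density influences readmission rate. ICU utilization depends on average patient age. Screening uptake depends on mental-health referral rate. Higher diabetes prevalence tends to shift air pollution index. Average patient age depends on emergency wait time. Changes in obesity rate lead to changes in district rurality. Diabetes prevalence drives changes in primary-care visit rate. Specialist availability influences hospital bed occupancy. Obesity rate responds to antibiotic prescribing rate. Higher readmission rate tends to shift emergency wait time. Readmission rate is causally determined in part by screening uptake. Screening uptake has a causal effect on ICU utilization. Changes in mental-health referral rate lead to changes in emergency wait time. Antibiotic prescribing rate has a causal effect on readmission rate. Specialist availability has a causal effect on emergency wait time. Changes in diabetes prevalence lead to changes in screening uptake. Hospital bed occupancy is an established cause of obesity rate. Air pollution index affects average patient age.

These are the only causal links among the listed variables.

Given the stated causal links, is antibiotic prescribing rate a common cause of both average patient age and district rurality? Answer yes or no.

yes

Antibiotic prescribing rate has a causal path to average patient age (antibiotic prescribing rate → readmission rate → emergency wait time → average patient age) and to district rurality (antibiotic prescribing rate → obesity rate → district rurality), so it is a common cause of both — a confounder.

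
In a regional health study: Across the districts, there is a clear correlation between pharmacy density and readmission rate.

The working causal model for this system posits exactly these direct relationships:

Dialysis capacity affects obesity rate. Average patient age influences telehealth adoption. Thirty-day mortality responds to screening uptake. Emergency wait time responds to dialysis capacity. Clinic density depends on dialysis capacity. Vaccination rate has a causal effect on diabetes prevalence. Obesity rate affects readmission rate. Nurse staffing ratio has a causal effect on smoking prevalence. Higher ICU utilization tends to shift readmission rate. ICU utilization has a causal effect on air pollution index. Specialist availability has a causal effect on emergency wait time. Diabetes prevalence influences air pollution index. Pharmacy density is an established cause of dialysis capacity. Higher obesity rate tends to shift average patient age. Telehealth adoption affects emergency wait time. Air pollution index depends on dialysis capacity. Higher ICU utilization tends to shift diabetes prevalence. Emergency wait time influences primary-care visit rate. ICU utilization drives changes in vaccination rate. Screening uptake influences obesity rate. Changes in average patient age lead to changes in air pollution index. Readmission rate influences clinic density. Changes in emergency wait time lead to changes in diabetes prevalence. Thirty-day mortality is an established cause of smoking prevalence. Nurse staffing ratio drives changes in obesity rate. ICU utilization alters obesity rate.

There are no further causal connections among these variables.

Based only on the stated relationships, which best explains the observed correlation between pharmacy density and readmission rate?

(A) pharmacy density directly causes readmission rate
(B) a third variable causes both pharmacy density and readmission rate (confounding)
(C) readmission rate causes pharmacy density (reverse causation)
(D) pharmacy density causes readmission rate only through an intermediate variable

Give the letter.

Pharmacy density reaches readmission rate through pharmacy density → dialysis capacity → obesity rate → readmission rate — an indirect causal chain with no direct pharmacy density → readmission rate link. No variable causes both pharmacy density and readmission rate, so confounding is ruled out; the effect is mediated.

D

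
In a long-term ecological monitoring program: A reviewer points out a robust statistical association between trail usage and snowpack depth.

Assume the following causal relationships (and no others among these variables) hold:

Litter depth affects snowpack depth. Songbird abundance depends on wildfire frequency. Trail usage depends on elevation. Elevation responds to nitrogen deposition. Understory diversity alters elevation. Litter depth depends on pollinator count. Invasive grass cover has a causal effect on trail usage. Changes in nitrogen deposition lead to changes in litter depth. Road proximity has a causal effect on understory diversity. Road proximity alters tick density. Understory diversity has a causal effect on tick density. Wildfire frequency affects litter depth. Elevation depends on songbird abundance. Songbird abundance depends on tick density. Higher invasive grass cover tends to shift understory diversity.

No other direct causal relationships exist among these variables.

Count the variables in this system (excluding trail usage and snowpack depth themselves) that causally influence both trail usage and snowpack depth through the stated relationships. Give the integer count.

The common causes are: nitrogen deposition (to trail usage via nitrogen deposition → elevation → trail usage; to snowpack depth via nitrogen deposition → litter depth → snowpack depth); wildfire frequency (to trail usage via wildfire frequency → songbird abundance → elevation → trail usage; to snowpack depth via wildfire frequency → litter depth → snowpack depth).
Every other variable lacks a causal path to at least one of trail usage and snowpack depth.

2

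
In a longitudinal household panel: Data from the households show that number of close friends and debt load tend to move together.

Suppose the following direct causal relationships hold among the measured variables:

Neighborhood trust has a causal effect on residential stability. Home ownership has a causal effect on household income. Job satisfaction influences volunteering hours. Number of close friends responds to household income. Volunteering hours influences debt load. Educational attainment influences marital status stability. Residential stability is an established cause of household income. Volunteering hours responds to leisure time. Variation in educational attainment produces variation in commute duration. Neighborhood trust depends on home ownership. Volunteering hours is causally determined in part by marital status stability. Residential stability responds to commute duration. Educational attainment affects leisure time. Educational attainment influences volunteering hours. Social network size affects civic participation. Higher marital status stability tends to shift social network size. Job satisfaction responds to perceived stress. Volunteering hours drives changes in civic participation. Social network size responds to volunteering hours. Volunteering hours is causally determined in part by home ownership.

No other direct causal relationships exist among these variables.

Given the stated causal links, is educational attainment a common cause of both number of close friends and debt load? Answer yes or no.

Educational attainment has a causal path to number of close friends (educational attainment → commute duration → residential stability → household income → number of close friends) and to debt load (educational attainment → volunteering hours → debt load), so it is a common cause of both — a confounder.

yes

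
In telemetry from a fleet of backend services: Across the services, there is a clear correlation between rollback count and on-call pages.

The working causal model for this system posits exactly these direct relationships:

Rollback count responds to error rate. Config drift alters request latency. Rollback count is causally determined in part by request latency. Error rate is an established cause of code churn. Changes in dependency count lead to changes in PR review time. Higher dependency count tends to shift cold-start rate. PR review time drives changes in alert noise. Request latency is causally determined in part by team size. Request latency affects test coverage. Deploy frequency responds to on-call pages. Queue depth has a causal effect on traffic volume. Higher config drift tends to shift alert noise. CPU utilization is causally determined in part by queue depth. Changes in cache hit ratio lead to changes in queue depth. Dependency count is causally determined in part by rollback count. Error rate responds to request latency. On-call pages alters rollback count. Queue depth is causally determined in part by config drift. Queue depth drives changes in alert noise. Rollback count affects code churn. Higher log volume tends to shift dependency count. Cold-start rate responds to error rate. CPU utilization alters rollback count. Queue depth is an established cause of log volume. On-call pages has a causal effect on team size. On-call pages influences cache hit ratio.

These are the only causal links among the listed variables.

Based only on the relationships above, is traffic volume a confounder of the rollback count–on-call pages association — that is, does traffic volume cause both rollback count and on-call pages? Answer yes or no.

Traffic volume has no stated causal path to either rollback count or on-call pages. A confounder must cause both variables, so traffic volume does not qualify.

no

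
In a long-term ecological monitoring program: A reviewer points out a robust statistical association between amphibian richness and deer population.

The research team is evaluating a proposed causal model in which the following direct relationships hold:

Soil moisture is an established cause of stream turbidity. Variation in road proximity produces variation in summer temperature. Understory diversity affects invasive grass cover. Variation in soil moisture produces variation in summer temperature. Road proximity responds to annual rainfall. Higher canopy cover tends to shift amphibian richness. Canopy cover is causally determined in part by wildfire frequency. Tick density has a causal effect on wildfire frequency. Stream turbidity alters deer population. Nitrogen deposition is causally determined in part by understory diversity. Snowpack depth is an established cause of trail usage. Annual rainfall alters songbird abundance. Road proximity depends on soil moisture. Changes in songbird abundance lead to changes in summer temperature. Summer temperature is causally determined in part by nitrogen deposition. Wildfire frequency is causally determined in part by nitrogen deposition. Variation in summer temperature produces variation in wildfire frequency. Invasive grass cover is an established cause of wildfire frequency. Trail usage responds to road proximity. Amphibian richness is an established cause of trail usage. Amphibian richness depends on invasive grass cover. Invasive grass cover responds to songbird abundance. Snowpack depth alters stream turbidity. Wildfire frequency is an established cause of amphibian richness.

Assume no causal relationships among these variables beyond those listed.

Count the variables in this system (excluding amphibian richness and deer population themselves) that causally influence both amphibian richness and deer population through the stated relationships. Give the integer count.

The common causes are: soil moisture (to amphibian richness via soil moisture → summer temperature → wildfire frequency → amphibian richness; to deer population via soil moisture → stream turbidity → deer population).
Every other variable lacks a causal path to at least one of amphibian richness and deer population.

1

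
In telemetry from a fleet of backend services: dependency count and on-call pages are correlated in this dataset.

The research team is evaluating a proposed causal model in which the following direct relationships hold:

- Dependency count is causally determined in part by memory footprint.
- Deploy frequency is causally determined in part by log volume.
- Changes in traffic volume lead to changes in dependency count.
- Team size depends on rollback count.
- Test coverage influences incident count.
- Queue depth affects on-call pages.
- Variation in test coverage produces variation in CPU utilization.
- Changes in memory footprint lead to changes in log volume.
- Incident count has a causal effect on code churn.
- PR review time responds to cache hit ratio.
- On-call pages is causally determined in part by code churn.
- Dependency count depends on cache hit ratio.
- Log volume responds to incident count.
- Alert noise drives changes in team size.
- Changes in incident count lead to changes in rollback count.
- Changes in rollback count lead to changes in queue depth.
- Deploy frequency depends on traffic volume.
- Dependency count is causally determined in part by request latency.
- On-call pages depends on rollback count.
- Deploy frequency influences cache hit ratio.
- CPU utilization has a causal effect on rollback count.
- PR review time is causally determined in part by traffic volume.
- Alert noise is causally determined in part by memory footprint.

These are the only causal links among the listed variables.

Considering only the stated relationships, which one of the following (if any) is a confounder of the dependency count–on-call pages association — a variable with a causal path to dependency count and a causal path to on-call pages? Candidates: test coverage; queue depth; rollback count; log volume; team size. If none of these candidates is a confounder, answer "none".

Test coverage causes dependency count (test coverage → incident count → log volume → deploy frequency → cache hit ratio → dependency count) and also causes on-call pages (test coverage → CPU utilization → rollback count → on-call pages); it is a common cause of both.
Each of the other candidates lacks a causal path to at least one of dependency count and on-call pages, so they do not confound the relationship.

test coverage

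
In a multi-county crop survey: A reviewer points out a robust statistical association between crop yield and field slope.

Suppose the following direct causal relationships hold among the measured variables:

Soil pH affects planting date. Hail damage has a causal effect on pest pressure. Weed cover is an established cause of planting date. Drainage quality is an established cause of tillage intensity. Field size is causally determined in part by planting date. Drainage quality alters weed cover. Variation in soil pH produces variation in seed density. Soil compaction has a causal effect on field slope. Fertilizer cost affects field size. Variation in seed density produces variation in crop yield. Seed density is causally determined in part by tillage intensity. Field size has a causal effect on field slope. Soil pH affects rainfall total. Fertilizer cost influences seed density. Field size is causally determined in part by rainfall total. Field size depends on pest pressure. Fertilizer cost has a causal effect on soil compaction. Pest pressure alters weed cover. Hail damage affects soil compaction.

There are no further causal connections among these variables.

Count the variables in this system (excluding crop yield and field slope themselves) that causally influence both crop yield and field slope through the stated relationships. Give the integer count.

3

The common causes are: drainage quality (to crop yield via drainage quality → tillage intensity → seed density → crop yield; to field slope via drainage quality → weed cover → planting date → field size → field slope); fertilizer cost (to crop yield via fertilizer cost → seed density → crop yield; to field slope via fertilizer cost → field size → field slope); soil pH (to crop yield via soil pH → seed density → crop yield; to field slope via soil pH → planting date → field size → field slope).
Every other variable lacks a causal path to at least one of crop yield and field slope.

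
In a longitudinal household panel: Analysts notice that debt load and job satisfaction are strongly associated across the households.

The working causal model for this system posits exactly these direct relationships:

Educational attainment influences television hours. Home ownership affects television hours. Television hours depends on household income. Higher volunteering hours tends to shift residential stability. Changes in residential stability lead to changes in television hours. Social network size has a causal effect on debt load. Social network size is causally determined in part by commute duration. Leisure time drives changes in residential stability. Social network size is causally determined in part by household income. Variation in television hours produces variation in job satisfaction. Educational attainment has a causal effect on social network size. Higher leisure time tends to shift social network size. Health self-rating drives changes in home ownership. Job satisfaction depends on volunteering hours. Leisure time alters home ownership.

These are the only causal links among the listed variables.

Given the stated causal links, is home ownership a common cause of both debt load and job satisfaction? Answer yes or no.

no

Home ownership has no stated causal path to debt load. A confounder must cause both variables, so home ownership does not qualify.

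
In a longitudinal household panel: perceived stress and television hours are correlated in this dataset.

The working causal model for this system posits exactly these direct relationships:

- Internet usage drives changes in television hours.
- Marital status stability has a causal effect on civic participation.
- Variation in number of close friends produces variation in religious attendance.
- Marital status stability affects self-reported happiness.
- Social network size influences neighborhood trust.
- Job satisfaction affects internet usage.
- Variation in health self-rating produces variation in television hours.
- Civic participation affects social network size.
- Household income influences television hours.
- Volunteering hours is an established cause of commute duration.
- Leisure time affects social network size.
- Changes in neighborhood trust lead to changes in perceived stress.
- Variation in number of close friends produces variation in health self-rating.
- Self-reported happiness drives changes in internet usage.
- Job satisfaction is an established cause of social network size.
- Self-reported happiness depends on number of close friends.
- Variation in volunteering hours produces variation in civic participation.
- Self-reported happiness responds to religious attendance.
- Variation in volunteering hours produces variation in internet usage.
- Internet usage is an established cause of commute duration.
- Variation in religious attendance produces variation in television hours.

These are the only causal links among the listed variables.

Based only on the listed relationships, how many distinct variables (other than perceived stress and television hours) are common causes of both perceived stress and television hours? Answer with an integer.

3

The common causes are: job satisfaction (to perceived stress via job satisfaction → social network size → neighborhood trust → perceived stress; to television hours via job satisfaction → internet usage → television hours); marital status stability (to perceived stress via marital status stability → civic participation → social network size → neighborhood trust → perceived stress; to television hours via marital status stability → self-reported happiness → internet usage → television hours); volunteering hours (to perceived stress via volunteering hours → civic participation → social network size → neighborhood trust → perceived stress; to television hours via volunteering hours → internet usage → television hours).
Every other variable lacks a causal path to at least one of perceived stress and television hours.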